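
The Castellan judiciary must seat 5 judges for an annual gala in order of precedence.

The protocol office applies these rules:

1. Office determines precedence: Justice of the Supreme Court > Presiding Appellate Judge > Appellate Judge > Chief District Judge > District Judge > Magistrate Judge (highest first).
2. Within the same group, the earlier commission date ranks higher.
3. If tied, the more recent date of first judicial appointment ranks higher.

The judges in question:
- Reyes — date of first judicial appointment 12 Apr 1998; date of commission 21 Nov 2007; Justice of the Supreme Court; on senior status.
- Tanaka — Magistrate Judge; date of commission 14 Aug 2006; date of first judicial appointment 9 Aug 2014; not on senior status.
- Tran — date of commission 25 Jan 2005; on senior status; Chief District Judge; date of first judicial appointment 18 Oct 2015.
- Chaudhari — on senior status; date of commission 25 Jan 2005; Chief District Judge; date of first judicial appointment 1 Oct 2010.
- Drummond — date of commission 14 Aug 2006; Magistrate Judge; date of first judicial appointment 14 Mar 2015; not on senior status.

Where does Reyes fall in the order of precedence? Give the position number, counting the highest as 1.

1

By office: Reyes (Justice of the Supreme Court); then Tran and Chaudhari (Chief District Judge); then Drummond and Tanaka (Magistrate Judge).
Tran and Chaudhari both have date of commission 25 Jan 2005, so the next rule applies.
Among Tran and Chaudhari, by date of first judicial appointment (later first): Tran (18 Oct 2015) before Chaudhari (1 Oct 2010).
Drummond and Tanaka both have date of commission 14 Aug 2006, so the next rule applies.
Among Drummond and Tanaka, by date of first judicial appointment (later first): Drummond (14 Mar 2015) before Tanaka (9 Aug 2014).
Order: Reyes, Tran, Chaudhari, Drummond, Tanaka. So position 1.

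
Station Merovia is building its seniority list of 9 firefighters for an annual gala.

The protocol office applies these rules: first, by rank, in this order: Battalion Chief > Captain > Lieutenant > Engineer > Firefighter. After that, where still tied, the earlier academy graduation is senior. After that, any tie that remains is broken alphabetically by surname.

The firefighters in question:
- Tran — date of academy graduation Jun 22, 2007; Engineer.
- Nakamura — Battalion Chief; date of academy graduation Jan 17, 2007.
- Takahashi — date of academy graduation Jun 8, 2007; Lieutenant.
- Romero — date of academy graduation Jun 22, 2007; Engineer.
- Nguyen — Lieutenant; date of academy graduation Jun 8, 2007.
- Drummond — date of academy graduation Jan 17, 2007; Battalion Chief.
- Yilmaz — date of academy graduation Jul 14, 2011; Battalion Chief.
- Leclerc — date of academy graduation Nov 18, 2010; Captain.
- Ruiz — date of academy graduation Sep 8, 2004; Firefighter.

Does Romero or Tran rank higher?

Romero

By rank: Drummond, Nakamura and Yilmaz (Battalion Chief); then Leclerc (Captain); then Nguyen and Takahashi (Lieutenant); then Romero and Tran (Engineer); then Ruiz (Firefighter).
Among Drummond, Nakamura and Yilmaz, by date of academy graduation (earlier first): Drummond and Nakamura (Jan 17, 2007) before Yilmaz (Jul 14, 2011).
Among Drummond and Nakamura, alphabetically by surname: Drummond before Nakamura.
Nguyen and Takahashi both have date of academy graduation Jun 8, 2007, so the next rule applies.
Among Nguyen and Takahashi, alphabetically by surname: Nguyen before Takahashi.
Romero and Tran both have date of academy graduation Jun 22, 2007, so the next rule applies.
Among Romero and Tran, alphabetically by surname: Romero before Tran.
So Romero takes precedence.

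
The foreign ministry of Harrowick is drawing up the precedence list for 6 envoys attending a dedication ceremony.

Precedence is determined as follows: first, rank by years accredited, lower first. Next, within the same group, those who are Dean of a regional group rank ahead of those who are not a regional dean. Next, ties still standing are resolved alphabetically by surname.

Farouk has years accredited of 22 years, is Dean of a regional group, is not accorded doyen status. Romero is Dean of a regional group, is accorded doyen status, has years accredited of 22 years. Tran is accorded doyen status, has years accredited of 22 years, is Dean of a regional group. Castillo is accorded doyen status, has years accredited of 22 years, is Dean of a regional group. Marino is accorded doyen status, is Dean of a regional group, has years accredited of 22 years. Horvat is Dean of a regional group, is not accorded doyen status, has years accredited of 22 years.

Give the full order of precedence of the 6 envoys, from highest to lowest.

Castillo, Farouk, Horvat, Marino, Romero, Tran

By years accredited (lower first): Castillo, Farouk, Horvat, Marino, Romero and Tran (each 22 years).
Castillo, Farouk, Horvat, Marino, Romero and Tran are each Dean of a regional group, so the next rule applies.
Among Castillo, Farouk, Horvat, Marino, Romero and Tran, alphabetically by surname: Castillo before Farouk before Horvat before Marino before Romero before Tran.
Full order: Castillo, Farouk, Horvat, Marino, Romero, Tran.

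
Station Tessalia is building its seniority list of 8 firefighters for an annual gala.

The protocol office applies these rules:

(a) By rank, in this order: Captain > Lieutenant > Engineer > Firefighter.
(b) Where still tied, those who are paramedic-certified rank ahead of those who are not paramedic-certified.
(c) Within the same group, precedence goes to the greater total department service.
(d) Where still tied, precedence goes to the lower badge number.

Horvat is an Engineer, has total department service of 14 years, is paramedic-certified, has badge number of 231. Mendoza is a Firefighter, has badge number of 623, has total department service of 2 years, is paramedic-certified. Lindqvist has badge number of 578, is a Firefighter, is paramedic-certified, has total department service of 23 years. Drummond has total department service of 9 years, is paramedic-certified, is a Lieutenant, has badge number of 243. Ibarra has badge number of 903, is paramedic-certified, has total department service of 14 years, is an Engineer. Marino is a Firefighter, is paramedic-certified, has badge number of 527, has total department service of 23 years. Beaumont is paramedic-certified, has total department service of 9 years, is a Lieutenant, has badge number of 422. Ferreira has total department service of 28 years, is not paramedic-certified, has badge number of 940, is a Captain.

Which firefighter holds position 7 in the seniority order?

By rank: Ferreira (Captain); then Drummond and Beaumont (Lieutenant); then Horvat and Ibarra (Engineer); then Marino, Lindqvist and Mendoza (Firefighter).
Drummond and Beaumont are each paramedic-certified, so the next rule applies.
Drummond and Beaumont both have total department service 9 years, so the next rule applies.
Among Drummond and Beaumont, by badge number (lower first): Drummond (243) before Beaumont (422).
Horvat and Ibarra are each paramedic-certified, so the next rule applies.
Horvat and Ibarra both have total department service 14 years, so the next rule applies.
Among Horvat and Ibarra, by badge number (lower first): Horvat (231) before Ibarra (903).
Marino, Lindqvist and Mendoza are each paramedic-certified, so the next rule applies.
Among Marino, Lindqvist and Mendoza, by total department service (higher first): Marino and Lindqvist (23 years) before Mendoza (2 years).
Among Marino and Lindqvist, by badge number (lower first): Marino (527) before Lindqvist (578).
Order: Ferreira, Drummond, Beaumont, Horvat, Ibarra, Marino, Lindqvist, Mendoza.

Lindqvist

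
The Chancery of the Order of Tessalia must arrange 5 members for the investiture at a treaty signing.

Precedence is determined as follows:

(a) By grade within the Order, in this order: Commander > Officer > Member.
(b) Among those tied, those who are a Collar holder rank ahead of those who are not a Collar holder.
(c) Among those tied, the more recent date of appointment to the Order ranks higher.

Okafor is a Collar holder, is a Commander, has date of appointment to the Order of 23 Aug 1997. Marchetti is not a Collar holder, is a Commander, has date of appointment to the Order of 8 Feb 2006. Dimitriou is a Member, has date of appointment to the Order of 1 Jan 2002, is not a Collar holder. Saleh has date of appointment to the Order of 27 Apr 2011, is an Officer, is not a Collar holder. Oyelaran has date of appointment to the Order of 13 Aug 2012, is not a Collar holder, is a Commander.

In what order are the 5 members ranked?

Okafor, Oyelaran, Marchetti, Saleh, Dimitriou

By grade within the Order: Okafor, Oyelaran and Marchetti (Commander); then Saleh (Officer); then Dimitriou (Member).
Among Okafor, Oyelaran and Marchetti, a Collar holder before not a Collar holder: Okafor (a Collar holder) before Oyelaran and Marchetti (not a Collar holder).
Among Oyelaran and Marchetti, by date of appointment to the Order (later first): Oyelaran (13 Aug 2012) before Marchetti (8 Feb 2006).
Full order: Okafor, Oyelaran, Marchetti, Saleh, Dimitriou.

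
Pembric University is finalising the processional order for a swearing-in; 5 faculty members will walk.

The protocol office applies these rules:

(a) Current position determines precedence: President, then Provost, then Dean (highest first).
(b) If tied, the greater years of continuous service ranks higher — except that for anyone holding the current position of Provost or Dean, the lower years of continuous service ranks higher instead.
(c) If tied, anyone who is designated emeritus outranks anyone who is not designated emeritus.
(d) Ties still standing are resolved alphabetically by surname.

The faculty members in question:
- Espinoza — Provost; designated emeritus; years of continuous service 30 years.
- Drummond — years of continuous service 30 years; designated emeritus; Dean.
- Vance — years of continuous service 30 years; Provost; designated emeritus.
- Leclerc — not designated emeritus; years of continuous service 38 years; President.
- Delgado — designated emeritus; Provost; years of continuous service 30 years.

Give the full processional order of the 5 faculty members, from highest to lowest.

Leclerc, Delgado, Espinoza, Vance, Drummond

By current position: Leclerc (President); then Delgado, Espinoza and Vance (Provost); then Drummond (Dean).
Delgado, Espinoza and Vance all have years of continuous service 30 years, so the next rule applies.
Delgado, Espinoza and Vance are each designated emeritus, so the next rule applies.
Among Delgado, Espinoza and Vance, alphabetically by surname: Delgado before Espinoza before Vance.
Full order: Leclerc, Delgado, Espinoza, Vance, Drummond.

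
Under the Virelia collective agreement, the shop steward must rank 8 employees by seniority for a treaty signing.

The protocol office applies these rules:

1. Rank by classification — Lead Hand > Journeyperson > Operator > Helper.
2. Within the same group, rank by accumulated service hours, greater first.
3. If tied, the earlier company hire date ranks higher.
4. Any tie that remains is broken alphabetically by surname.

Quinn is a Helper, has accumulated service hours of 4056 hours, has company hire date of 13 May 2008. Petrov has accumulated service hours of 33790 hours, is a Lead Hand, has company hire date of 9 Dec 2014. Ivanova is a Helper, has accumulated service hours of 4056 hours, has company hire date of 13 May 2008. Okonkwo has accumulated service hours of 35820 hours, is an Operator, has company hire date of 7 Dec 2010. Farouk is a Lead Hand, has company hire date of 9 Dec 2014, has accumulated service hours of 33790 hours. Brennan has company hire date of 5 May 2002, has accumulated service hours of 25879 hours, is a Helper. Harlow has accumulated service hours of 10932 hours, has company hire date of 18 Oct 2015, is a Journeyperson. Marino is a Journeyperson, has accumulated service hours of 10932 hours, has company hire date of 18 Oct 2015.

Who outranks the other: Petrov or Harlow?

Petrov

By classification: Farouk and Petrov (Lead Hand); then Harlow and Marino (Journeyperson); then Okonkwo (Operator); then Brennan, Ivanova and Quinn (Helper).
Farouk and Petrov both have accumulated service hours 33790 hours, so the next rule applies.
Farouk and Petrov both have company hire date 9 Dec 2014, so the next rule applies.
Among Farouk and Petrov, alphabetically by surname: Farouk before Petrov.
Harlow and Marino both have accumulated service hours 10932 hours, so the next rule applies.
Harlow and Marino both have company hire date 18 Oct 2015, so the next rule applies.
Among Harlow and Marino, alphabetically by surname: Harlow before Marino.
Among Brennan, Ivanova and Quinn, by accumulated service hours (higher first): Brennan (25879 hours) before Ivanova and Quinn (4056 hours).
Ivanova and Quinn both have company hire date 13 May 2008, so the next rule applies.
Among Ivanova and Quinn, alphabetically by surname: Ivanova before Quinn.
So Petrov takes precedence.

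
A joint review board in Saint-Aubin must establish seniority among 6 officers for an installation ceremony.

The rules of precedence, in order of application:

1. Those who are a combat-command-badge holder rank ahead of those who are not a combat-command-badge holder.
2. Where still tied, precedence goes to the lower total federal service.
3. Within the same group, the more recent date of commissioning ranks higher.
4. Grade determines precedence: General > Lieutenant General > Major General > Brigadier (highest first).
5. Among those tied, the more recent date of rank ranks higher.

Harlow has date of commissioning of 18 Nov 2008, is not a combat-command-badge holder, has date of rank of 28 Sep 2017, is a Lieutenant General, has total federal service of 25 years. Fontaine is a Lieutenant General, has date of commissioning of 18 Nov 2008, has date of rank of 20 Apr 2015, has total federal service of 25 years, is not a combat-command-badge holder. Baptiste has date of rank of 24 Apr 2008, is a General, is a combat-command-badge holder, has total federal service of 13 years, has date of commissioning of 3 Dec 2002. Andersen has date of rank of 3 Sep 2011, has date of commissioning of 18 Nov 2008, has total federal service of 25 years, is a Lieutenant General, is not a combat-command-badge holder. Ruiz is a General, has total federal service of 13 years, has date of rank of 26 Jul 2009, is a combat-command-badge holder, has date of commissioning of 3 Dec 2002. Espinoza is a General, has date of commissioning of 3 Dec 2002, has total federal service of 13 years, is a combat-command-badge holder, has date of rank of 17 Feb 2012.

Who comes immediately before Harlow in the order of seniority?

By the first rule: Espinoza, Ruiz and Baptiste (each a combat-command-badge holder); then Harlow, Fontaine and Andersen (each not a combat-command-badge holder).
Espinoza, Ruiz and Baptiste all have total federal service 13 years, so the next rule applies.
Espinoza, Ruiz and Baptiste all have date of commissioning 3 Dec 2002, so the next rule applies.
Espinoza, Ruiz and Baptiste are each General, so the next rule applies.
Among Espinoza, Ruiz and Baptiste, by date of rank (later first): Espinoza (17 Feb 2012) before Ruiz (26 Jul 2009) before Baptiste (24 Apr 2008).
Harlow, Fontaine and Andersen all have total federal service 25 years, so the next rule applies.
Harlow, Fontaine and Andersen all have date of commissioning 18 Nov 2008, so the next rule applies.
Harlow, Fontaine and Andersen are each Lieutenant General, so the next rule applies.
Among Harlow, Fontaine and Andersen, by date of rank (later first): Harlow (28 Sep 2017) before Fontaine (20 Apr 2015) before Andersen (3 Sep 2011).
Order: Espinoza, Ruiz, Baptiste, Harlow, Fontaine, Andersen.

Baptiste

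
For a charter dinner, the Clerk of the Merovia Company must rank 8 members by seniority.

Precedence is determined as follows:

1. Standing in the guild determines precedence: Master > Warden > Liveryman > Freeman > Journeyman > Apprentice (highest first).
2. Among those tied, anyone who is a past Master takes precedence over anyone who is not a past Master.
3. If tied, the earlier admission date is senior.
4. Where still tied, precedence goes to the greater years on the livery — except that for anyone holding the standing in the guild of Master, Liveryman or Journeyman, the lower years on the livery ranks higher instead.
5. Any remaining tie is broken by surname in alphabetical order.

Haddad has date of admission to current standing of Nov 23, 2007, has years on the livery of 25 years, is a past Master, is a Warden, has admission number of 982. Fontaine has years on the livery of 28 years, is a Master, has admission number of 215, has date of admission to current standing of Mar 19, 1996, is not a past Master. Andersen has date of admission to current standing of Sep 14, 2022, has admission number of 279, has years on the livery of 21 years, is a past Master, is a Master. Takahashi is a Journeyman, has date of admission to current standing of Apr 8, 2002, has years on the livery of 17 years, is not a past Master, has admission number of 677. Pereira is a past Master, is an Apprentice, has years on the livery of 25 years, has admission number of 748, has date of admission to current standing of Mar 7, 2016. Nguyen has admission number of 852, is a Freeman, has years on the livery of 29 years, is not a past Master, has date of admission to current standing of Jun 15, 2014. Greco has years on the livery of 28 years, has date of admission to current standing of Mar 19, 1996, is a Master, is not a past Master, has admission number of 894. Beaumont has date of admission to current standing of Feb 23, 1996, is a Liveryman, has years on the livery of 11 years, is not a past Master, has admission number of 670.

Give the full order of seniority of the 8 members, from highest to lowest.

Andersen, Fontaine, Greco, Haddad, Beaumont, Nguyen, Takahashi, Pereira

By standing in the guild: Andersen, Fontaine and Greco (Master); then Haddad (Warden); then Beaumont (Liveryman); then Nguyen (Freeman); then Takahashi (Journeyman); then Pereira (Apprentice).
Among Andersen, Fontaine and Greco, a past Master before not a past Master: Andersen (a past Master) before Fontaine and Greco (not a past Master).
Fontaine and Greco both have date of admission to current standing Mar 19, 1996, so the next rule applies.
Fontaine and Greco both have years on the livery 28 years, so the next rule applies.
Among Fontaine and Greco, alphabetically by surname: Fontaine before Greco.
Full order: Andersen, Fontaine, Greco, Haddad, Beaumont, Nguyen, Takahashi, Pereira.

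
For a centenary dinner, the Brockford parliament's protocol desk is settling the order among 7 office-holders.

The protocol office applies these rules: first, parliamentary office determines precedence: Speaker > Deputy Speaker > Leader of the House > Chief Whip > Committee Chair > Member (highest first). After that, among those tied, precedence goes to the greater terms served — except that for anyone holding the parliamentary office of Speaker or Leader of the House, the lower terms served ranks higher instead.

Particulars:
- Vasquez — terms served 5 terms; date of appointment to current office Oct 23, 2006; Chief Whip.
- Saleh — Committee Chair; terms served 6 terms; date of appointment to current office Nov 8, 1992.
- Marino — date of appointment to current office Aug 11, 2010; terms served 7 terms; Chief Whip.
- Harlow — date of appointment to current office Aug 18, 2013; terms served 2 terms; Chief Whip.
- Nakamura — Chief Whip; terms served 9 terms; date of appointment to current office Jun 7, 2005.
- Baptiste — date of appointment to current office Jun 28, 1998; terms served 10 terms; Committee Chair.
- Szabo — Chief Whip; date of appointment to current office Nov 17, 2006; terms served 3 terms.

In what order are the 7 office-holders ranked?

Nakamura, Marino, Vasquez, Szabo, Harlow, Baptiste, Saleh

By parliamentary office: Nakamura, Marino, Vasquez, Szabo and Harlow (Chief Whip); then Baptiste and Saleh (Committee Chair).
Among Nakamura, Marino, Vasquez, Szabo and Harlow, by terms served (higher first): Nakamura (9 terms) before Marino (7 terms) before Vasquez (5 terms) before Szabo (3 terms) before Harlow (2 terms).
Among Baptiste and Saleh, by terms served (higher first): Baptiste (10 terms) before Saleh (6 terms).
Full order: Nakamura, Marino, Vasquez, Szabo, Harlow, Baptiste, Saleh.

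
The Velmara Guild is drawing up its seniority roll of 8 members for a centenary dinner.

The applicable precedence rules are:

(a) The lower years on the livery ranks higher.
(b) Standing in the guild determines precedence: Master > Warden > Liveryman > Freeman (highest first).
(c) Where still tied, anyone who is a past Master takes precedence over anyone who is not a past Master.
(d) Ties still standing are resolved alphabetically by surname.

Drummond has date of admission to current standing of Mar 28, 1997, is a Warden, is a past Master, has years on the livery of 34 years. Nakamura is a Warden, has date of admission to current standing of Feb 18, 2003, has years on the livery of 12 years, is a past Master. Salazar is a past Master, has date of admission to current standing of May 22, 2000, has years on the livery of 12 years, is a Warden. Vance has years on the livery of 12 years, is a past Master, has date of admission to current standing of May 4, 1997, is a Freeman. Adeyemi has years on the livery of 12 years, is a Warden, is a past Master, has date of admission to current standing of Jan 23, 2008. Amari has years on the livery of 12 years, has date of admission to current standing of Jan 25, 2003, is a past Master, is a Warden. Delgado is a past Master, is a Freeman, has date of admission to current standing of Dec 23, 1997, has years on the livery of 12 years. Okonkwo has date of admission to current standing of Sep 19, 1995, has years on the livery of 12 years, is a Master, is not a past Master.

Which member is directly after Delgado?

Vance

By years on the livery (lower first): Okonkwo, Adeyemi, Amari, Nakamura, Salazar, Delgado and Vance (each 12 years); then Drummond (34 years).
Among Okonkwo, Adeyemi, Amari, Nakamura, Salazar, Delgado and Vance, by standing in the guild: Okonkwo (Master) before Adeyemi, Amari, Nakamura and Salazar (Warden) before Delgado and Vance (Freeman).
Adeyemi, Amari, Nakamura and Salazar are each a past Master, so the next rule applies.
Among Adeyemi, Amari, Nakamura and Salazar, alphabetically by surname: Adeyemi before Amari before Nakamura before Salazar.
Delgado and Vance are each a past Master, so the next rule applies.
Among Delgado and Vance, alphabetically by surname: Delgado before Vance.
Order: Okonkwo, Adeyemi, Amari, Nakamura, Salazar, Delgado, Vance, Drummond.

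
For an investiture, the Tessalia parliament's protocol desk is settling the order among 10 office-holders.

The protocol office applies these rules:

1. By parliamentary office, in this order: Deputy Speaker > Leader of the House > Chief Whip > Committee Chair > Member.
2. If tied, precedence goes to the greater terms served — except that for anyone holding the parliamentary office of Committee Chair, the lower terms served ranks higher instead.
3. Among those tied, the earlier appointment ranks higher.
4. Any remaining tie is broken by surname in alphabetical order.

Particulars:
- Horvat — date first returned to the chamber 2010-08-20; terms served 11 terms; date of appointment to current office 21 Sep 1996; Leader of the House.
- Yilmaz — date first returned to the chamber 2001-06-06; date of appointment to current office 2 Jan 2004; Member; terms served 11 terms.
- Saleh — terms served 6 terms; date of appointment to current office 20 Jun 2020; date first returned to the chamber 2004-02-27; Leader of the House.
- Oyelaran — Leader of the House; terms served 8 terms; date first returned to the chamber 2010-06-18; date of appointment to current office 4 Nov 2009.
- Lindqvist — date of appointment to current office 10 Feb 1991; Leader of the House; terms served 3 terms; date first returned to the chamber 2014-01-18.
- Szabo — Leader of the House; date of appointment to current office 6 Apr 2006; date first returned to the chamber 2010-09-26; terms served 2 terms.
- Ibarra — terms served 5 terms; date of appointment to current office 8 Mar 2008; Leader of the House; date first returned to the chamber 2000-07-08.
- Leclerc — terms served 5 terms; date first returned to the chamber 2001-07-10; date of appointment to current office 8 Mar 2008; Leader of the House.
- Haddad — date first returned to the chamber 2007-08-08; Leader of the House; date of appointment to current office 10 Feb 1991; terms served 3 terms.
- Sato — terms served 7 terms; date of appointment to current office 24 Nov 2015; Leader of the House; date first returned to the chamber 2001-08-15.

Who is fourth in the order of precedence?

By parliamentary office: Horvat, Oyelaran, Sato, Saleh, Ibarra, Leclerc, Haddad, Lindqvist and Szabo (Leader of the House); then Yilmaz (Member).
Among Horvat, Oyelaran, Sato, Saleh, Ibarra, Leclerc, Haddad, Lindqvist and Szabo, by terms served (higher first): Horvat (11 terms) before Oyelaran (8 terms) before Sato (7 terms) before Saleh (6 terms) before Ibarra and Leclerc (5 terms) before Haddad and Lindqvist (3 terms) before Szabo (2 terms).
Ibarra and Leclerc both have date of appointment to current office 8 Mar 2008, so the next rule applies.
Among Ibarra and Leclerc, alphabetically by surname: Ibarra before Leclerc.
Haddad and Lindqvist both have date of appointment to current office 10 Feb 1991, so the next rule applies.
Among Haddad and Lindqvist, alphabetically by surname: Haddad before Lindqvist.
Order: Horvat, Oyelaran, Sato, Saleh, Ibarra, Leclerc, Haddad, Lindqvist, Szabo, Yilmaz.

Saleh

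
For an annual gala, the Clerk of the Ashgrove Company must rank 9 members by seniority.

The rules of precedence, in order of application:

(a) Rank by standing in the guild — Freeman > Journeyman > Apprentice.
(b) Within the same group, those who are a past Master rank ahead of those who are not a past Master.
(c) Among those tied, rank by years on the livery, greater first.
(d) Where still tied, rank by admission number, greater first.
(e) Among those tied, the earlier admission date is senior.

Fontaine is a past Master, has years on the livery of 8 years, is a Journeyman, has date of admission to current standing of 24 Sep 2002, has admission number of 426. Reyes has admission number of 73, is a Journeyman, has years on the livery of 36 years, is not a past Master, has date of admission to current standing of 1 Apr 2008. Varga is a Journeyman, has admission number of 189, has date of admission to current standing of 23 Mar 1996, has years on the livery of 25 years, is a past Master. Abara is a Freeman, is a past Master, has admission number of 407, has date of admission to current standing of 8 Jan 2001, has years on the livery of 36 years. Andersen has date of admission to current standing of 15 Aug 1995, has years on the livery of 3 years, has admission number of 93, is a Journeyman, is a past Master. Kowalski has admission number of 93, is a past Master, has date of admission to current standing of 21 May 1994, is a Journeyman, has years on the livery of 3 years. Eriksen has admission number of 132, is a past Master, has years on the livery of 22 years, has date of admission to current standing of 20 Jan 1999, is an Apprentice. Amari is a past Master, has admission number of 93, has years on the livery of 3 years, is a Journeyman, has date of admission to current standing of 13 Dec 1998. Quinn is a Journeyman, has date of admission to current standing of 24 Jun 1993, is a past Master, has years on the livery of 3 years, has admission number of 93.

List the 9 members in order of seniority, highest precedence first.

Abara, Varga, Fontaine, Quinn, Kowalski, Andersen, Amari, Reyes, Eriksen

By standing in the guild: Abara (Freeman); then Varga, Fontaine, Quinn, Kowalski, Andersen, Amari and Reyes (Journeyman); then Eriksen (Apprentice).
Among Varga, Fontaine, Quinn, Kowalski, Andersen, Amari and Reyes, a past Master before not a past Master: Varga, Fontaine, Quinn, Kowalski, Andersen and Amari (a past Master) before Reyes (not a past Master).
Among Varga, Fontaine, Quinn, Kowalski, Andersen and Amari, by years on the livery (higher first): Varga (25 years) before Fontaine (8 years) before Quinn, Kowalski, Andersen and Amari (3 years).
Quinn, Kowalski, Andersen and Amari all have admission number 93, so the next rule applies.
Among Quinn, Kowalski, Andersen and Amari, by date of admission to current standing (earlier first): Quinn (24 Jun 1993) before Kowalski (21 May 1994) before Andersen (15 Aug 1995) before Amari (13 Dec 1998).
Full order: Abara, Varga, Fontaine, Quinn, Kowalski, Andersen, Amari, Reyes, Eriksen.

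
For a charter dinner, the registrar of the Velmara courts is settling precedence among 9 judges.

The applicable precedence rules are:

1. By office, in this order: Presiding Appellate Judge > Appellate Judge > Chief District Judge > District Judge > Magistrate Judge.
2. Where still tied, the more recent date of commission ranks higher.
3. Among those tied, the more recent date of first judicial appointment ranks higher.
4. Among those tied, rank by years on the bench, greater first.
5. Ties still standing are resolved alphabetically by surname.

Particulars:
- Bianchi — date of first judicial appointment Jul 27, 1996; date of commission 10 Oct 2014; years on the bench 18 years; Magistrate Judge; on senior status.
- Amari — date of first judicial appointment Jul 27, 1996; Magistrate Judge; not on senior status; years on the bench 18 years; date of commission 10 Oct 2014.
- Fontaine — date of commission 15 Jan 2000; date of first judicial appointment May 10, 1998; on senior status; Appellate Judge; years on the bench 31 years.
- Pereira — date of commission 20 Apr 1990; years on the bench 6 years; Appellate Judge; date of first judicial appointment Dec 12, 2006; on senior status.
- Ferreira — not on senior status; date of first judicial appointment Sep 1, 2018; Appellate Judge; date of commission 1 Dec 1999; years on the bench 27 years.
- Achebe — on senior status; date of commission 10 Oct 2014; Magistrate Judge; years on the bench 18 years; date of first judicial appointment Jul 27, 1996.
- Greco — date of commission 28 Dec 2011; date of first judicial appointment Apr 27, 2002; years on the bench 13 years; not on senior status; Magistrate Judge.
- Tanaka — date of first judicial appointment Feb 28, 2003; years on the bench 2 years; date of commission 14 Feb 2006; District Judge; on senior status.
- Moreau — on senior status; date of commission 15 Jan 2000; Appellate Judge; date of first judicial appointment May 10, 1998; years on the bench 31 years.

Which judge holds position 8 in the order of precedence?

By office: Fontaine, Moreau, Ferreira and Pereira (Appellate Judge); then Tanaka (District Judge); then Achebe, Amari, Bianchi and Greco (Magistrate Judge).
Among Fontaine, Moreau, Ferreira and Pereira, by date of commission (later first): Fontaine and Moreau (15 Jan 2000) before Ferreira (1 Dec 1999) before Pereira (20 Apr 1990).
Fontaine and Moreau both have date of first judicial appointment May 10, 1998, so the next rule applies.
Fontaine and Moreau both have years on the bench 31 years, so the next rule applies.
Among Fontaine and Moreau, alphabetically by surname: Fontaine before Moreau.
Among Achebe, Amari, Bianchi and Greco, by date of commission (later first): Achebe, Amari and Bianchi (10 Oct 2014) before Greco (28 Dec 2011).
Achebe, Amari and Bianchi all have date of first judicial appointment Jul 27, 1996, so the next rule applies.
Achebe, Amari and Bianchi all have years on the bench 18 years, so the next rule applies.
Among Achebe, Amari and Bianchi, alphabetically by surname: Achebe before Amari before Bianchi.
Order: Fontaine, Moreau, Ferreira, Pereira, Tanaka, Achebe, Amari, Bianchi, Greco.

Bianchi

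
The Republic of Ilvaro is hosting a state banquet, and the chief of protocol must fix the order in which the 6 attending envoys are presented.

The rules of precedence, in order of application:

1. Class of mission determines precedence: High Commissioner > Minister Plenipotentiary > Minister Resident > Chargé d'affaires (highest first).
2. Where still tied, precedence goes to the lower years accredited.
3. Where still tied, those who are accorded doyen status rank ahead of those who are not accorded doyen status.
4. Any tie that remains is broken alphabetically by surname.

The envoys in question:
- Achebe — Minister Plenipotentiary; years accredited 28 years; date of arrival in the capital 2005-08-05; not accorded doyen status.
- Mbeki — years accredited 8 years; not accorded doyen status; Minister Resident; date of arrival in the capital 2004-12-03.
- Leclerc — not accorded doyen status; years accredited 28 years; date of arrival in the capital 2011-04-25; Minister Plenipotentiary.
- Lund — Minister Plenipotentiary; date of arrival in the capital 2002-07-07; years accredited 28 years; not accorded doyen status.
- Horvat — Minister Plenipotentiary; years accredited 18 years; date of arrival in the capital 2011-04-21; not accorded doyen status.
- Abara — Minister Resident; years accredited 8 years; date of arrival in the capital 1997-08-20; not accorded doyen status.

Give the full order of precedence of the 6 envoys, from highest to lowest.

By class of mission: Horvat, Achebe, Leclerc and Lund (Minister Plenipotentiary); then Abara and Mbeki (Minister Resident).
Among Horvat, Achebe, Leclerc and Lund, by years accredited (lower first): Horvat (18 years) before Achebe, Leclerc and Lund (28 years).
Achebe, Leclerc and Lund are each not accorded doyen status, so the next rule applies.
Among Achebe, Leclerc and Lund, alphabetically by surname: Achebe before Leclerc before Lund.
Abara and Mbeki both have years accredited 8 years, so the next rule applies.
Abara and Mbeki are each not accorded doyen status, so the next rule applies.
Among Abara and Mbeki, alphabetically by surname: Abara before Mbeki.
Full order: Horvat, Achebe, Leclerc, Lund, Abara, Mbeki.

Horvat, Achebe, Leclerc, Lund, Abara, Mbeki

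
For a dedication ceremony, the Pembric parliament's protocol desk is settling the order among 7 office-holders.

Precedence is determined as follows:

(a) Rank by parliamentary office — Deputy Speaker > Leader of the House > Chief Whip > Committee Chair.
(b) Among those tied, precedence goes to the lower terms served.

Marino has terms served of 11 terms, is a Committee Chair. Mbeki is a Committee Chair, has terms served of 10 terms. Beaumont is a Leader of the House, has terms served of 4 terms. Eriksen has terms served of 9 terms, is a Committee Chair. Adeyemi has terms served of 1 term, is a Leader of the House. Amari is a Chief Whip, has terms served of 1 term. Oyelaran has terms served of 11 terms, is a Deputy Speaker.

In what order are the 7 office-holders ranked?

Oyelaran, Adeyemi, Beaumont, Amari, Eriksen, Mbeki, Marino

By parliamentary office: Oyelaran (Deputy Speaker); then Adeyemi and Beaumont (Leader of the House); then Amari (Chief Whip); then Eriksen, Mbeki and Marino (Committee Chair).
Among Adeyemi and Beaumont, by terms served (lower first): Adeyemi (1 term) before Beaumont (4 terms).
Among Eriksen, Mbeki and Marino, by terms served (lower first): Eriksen (9 terms) before Mbeki (10 terms) before Marino (11 terms).
Full order: Oyelaran, Adeyemi, Beaumont, Amari, Eriksen, Mbeki, Marino.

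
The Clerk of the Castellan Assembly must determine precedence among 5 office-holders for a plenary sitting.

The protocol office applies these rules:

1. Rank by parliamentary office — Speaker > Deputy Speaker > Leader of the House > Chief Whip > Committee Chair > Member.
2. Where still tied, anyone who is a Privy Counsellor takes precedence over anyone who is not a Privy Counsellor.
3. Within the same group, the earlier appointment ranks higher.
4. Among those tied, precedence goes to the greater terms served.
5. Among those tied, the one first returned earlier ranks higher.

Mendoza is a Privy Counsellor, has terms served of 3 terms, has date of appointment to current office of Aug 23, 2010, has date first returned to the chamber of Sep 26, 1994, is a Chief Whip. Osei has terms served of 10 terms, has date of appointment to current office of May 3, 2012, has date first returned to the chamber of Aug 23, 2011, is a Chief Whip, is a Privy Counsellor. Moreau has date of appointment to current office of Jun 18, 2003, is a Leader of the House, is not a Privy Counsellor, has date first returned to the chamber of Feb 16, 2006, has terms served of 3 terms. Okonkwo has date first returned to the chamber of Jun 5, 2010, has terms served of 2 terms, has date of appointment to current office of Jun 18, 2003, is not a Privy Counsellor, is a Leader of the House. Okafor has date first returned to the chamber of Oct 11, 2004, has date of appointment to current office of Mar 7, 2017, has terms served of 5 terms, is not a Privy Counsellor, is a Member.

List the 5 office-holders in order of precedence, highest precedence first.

Moreau, Okonkwo, Mendoza, Osei, Okafor

By parliamentary office: Moreau and Okonkwo (Leader of the House); then Mendoza and Osei (Chief Whip); then Okafor (Member).
Moreau and Okonkwo are each not a Privy Counsellor, so the next rule applies.
Moreau and Okonkwo both have date of appointment to current office Jun 18, 2003, so the next rule applies.
Among Moreau and Okonkwo, by terms served (higher first): Moreau (3 terms) before Okonkwo (2 terms).
Mendoza and Osei are each a Privy Counsellor, so the next rule applies.
Among Mendoza and Osei, by date of appointment to current office (earlier first): Mendoza (Aug 23, 2010) before Osei (May 3, 2012).
Full order: Moreau, Okonkwo, Mendoza, Osei, Okafor.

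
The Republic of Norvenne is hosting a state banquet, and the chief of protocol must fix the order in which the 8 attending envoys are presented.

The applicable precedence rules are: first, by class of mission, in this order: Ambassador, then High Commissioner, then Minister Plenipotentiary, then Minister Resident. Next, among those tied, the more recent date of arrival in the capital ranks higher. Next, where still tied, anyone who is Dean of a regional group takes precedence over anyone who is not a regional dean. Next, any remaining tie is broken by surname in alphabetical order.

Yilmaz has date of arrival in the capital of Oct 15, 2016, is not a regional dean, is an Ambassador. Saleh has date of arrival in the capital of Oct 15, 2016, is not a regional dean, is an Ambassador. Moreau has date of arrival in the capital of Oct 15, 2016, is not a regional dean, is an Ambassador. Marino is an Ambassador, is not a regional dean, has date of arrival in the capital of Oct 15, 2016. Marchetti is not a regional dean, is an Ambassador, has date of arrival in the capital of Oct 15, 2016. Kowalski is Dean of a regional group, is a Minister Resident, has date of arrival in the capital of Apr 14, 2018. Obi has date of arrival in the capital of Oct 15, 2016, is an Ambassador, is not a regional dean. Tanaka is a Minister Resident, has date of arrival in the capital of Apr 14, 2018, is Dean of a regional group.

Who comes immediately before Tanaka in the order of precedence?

Kowalski

By class of mission: Marchetti, Marino, Moreau, Obi, Saleh and Yilmaz (Ambassador); then Kowalski and Tanaka (Minister Resident).
Marchetti, Marino, Moreau, Obi, Saleh and Yilmaz all have date of arrival in the capital Oct 15, 2016, so the next rule applies.
Marchetti, Marino, Moreau, Obi, Saleh and Yilmaz are each not a regional dean, so the next rule applies.
Among Marchetti, Marino, Moreau, Obi, Saleh and Yilmaz, alphabetically by surname: Marchetti before Marino before Moreau before Obi before Saleh before Yilmaz.
Kowalski and Tanaka both have date of arrival in the capital Apr 14, 2018, so the next rule applies.
Kowalski and Tanaka are each Dean of a regional group, so the next rule applies.
Among Kowalski and Tanaka, alphabetically by surname: Kowalski before Tanaka.
Order: Marchetti, Marino, Moreau, Obi, Saleh, Yilmaz, Kowalski, Tanaka.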